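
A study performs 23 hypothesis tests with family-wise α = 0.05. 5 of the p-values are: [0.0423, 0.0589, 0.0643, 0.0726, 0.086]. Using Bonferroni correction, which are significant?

Bonferroni α = 0.05/23 = 0.00217. None of the given p-values are significant.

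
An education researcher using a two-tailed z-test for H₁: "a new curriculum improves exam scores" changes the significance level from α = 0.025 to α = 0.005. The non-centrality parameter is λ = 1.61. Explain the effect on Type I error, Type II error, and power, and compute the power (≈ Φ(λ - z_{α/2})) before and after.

Decreasing α from 0.025 to 0.005:
• Type I error rate decreases (α is the Type I rate by definition).
• Critical value moves from z_{α/2} = 2.241 to 2.807, so power = Φ(λ - z_{α/2}) goes from Φ(1.61 - 2.241) = 0.264 to Φ(1.61 - 2.807) = 0.116.
• Type II error rate β = 1 - power therefore increases (0.736 → 0.884).
Appropriate when false positives are costly — here, adopting a curriculum that gives no real benefit — disruption for nothing.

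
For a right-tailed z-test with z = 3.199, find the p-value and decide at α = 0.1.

p = P(Z > 3.199) = 1 - Φ(3.199) ≈ 0.0007. Since p < 0.1, reject H₀ (significant) at α = 0.1.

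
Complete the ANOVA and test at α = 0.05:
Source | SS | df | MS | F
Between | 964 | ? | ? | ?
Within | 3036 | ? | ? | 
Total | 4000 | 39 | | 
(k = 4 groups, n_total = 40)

df_between = 3, df_within = 36. MS_between = 321.33, MS_within = 84.33. F = 3.81, F_crit ≈ 2.866. Reject H₀.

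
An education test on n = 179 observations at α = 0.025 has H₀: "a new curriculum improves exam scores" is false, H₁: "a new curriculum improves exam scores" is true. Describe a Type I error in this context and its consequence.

Type I error: rejecting H₀ when it is true — concluding that a new curriculum improves exam scores when in fact it is not. Consequence: adopting a curriculum that gives no real benefit — disruption for nothing.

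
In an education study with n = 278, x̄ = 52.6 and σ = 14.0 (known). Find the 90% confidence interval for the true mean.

CI = x̄ ± z*(σ/√n) = 52.6 ± 1.645(14.0/√278) = 52.6 ± 1.38 = (51.22, 53.98)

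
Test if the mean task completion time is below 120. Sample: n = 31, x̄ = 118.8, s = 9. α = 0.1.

t = (118.8 - 120)/(9/√31) = -0.742, df = 30. Critical t = -1.31. Fail to reject H₀.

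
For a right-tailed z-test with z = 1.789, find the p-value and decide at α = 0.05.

p = P(Z > 1.789) = 1 - Φ(1.789) ≈ 0.0368. Since p < 0.05, reject H₀ (significant) at α = 0.05.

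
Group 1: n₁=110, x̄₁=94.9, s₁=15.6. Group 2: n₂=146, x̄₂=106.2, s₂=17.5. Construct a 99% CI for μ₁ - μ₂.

Difference = -11.3. SE = √(15.6²/110 + 17.5²/146) = 2.076. CI = (-16.65, -5.95)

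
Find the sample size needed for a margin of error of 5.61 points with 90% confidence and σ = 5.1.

n = (z*σ/E)² = (1.645×5.1/5.61)² = 2.2 → n = 3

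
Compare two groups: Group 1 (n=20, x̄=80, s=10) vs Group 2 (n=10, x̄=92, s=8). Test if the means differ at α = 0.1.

Pooled sp = 9.4. t = -3.295, df = 28. Critical t = ±1.701. Reject H₀.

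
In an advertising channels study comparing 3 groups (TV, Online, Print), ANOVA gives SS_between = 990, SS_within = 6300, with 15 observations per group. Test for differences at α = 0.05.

df_between = 2, df_within = 42. F = MS_between/MS_within = 495.0/150.0 = 3.3. F_crit ≈ 3.22. Reject H₀. At least one mean differs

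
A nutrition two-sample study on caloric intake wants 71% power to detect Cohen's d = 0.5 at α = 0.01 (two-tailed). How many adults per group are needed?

z_{α/2} = 2.576, z_β = Φ⁻¹(0.71) = 0.553. For medium effect (d = 0.5): n per group = 2(z_{α/2} + z_β)²/d² = 2(2.576 + 0.553)²/0.5² = 78.3 → 79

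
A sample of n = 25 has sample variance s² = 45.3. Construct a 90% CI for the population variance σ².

df = 24. χ²_{0.05} = 36.415, χ²_{0.95} = 13.848. CI for σ² = ((n-1)s²/χ²_{α/2}, (n-1)s²/χ²_{1-α/2}) = (24·45.3/36.415, 24·45.3/13.848) = (29.86, 78.51)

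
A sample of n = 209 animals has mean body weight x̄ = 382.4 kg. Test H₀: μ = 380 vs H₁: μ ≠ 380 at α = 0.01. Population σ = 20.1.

z = (x̄ - μ₀)/(σ/√n) = (382.4 - 380)/(20.1/√209) = 1.726. Critical value: ±2.576. Since |1.726| ≤ 2.576, Fail to reject H₀.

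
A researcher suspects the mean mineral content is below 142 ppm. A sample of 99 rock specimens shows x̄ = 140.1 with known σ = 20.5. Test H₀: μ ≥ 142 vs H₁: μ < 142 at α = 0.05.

z = -0.922. Critical value: -1.645. Fail to reject H₀.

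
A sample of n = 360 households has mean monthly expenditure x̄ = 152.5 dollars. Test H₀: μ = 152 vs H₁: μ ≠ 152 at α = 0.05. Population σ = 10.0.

z = (x̄ - μ₀)/(σ/√n) = (152.5 - 152)/(10.0/√360) = 0.949. Critical value: ±1.96. Since |0.949| ≤ 1.96, Fail to reject H₀.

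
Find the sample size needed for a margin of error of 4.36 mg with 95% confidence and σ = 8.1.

n = (z*σ/E)² = (1.96×8.1/4.36)² = 13.3 → n = 14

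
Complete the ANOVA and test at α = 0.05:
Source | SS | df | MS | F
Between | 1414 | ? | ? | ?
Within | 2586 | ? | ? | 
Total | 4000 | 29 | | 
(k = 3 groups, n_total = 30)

df_between = 2, df_within = 27. MS_between = 707.0, MS_within = 95.78. F = 7.382, F_crit ≈ 3.354. Reject H₀.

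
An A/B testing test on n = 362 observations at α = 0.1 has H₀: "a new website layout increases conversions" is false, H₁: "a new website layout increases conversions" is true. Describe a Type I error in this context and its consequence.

Type I error: rejecting H₀ when it is true — concluding that a new website layout increases conversions when in fact it is not. Consequence: rolling out a layout that doesn't actually help — wasted engineering effort.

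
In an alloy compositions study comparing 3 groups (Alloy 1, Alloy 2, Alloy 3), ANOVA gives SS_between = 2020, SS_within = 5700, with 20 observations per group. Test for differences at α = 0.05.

df_between = 2, df_within = 57. F = MS_between/MS_within = 1010.0/100.0 = 10.1. F_crit ≈ 3.159. Reject H₀. At least one mean differs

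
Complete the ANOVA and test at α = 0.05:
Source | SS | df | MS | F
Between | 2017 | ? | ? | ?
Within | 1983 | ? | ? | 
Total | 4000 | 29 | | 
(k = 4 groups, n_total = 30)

df_between = 3, df_within = 26. MS_between = 672.33, MS_within = 76.27. F = 8.815, F_crit ≈ 2.975. Reject H₀.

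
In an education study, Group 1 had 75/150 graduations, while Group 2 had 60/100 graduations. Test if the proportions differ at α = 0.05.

p̂₁ = 0.5, p̂₂ = 0.6, pooled p̂ = 0.54. z = -1.554. Critical: ±1.96. Fail to reject H₀.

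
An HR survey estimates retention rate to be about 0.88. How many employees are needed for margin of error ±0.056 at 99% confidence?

n = z²p(1-p)/E² = 2.576²×0.88×0.12/0.056² = 223.4 → n = 224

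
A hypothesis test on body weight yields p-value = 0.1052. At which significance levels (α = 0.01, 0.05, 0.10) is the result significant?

p = 0.1052. Not significant at any of the given levels.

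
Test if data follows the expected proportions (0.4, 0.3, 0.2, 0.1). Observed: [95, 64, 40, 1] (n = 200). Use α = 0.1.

Expected: [80.0, 60.0, 40.0, 20.0]. χ² = 21.129. df = 3, critical = 6.251. Reject H₀.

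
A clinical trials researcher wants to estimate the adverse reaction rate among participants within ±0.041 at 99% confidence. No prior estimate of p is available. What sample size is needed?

Conservative approach: use p = 0.5 (maximizes p(1-p) = 0.25). n = z²(0.25)/E² = 2.576²×0.25/0.041² = 986.9 → n = 987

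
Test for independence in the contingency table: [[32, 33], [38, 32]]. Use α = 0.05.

χ² = 0.345. df = 1, critical = 3.841. Fail to reject H₀. No evidence of dependence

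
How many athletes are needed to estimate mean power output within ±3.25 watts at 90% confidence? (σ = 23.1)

n = (z*σ/E)² = (1.645×23.1/3.25)² = 136.7 → n = 137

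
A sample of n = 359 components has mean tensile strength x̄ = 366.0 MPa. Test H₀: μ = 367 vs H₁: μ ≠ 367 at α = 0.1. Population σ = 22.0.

z = (x̄ - μ₀)/(σ/√n) = (366.0 - 367)/(22.0/√359) = -0.861. Critical value: ±1.645. Since |-0.861| ≤ 1.645, Fail to reject H₀.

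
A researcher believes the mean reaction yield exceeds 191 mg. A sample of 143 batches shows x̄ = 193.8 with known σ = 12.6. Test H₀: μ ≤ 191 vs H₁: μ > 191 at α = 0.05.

z = 2.657. Critical value: 1.645. Reject H₀.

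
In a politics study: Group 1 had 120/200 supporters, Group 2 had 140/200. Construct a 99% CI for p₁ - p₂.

p̂₁ = 0.6, p̂₂ = 0.7. Difference = -0.1. CI = (-0.222, 0.022)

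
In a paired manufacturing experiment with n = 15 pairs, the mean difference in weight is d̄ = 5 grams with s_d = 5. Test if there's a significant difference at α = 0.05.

t = d̄/(s_d/√n) = 5/(5/√15) = 3.873. df = 14, critical t = ±2.145. Reject H₀.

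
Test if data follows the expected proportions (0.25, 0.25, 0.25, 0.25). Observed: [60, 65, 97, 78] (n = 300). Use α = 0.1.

Expected: [75.0, 75.0, 75.0, 75.0]. χ² = 10.907. df = 3, critical = 6.251. Reject H₀.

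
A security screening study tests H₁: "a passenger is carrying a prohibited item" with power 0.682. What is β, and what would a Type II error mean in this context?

β = 1 - power = 1 - 0.682 = 0.318. A Type II error is failing to reject H₀ when H₀ is false (false negative) — here, failing to conclude that a passenger is carrying a prohibited item when in fact it is true. Consequence: letting a prohibited item through — security breach.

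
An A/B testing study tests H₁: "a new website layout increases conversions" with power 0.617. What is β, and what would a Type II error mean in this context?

β = 1 - power = 1 - 0.617 = 0.383. A Type II error is failing to reject H₀ when H₀ is false (false negative) — here, failing to conclude that a new website layout increases conversions when in fact it is true. Consequence: discarding a layout that would have improved conversions — lost revenue.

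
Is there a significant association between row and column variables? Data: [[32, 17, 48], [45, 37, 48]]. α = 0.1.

χ² = 4.909. df = 2, critical = 4.605. Reject H₀. Variables are dependent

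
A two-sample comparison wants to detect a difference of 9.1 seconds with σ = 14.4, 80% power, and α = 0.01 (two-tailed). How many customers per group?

n per group = 2(z_α/2 + z_β)²σ²/d² = 2×(2.576 + 0.84)²×14.4²/9.1² = 58.4 → n = 59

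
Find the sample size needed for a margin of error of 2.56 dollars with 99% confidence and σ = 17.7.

n = (z*σ/E)² = (2.576×17.7/2.56)² = 317.2 → n = 318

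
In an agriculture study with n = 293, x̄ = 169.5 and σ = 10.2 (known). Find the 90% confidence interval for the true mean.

CI = x̄ ± z*(σ/√n) = 169.5 ± 1.645(10.2/√293) = 169.5 ± 0.98 = (168.52, 170.48)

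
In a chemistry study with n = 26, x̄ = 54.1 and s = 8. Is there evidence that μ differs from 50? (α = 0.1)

t = (x̄ - μ₀)/(s/√n) = (54.1 - 50)/(8/√26) = 2.613. df = 25, critical t = ±1.708. Reject H₀.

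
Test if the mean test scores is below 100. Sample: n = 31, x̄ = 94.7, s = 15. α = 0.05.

t = (94.7 - 100)/(15/√31) = -1.967, df = 30. Critical t = -1.697. Reject H₀.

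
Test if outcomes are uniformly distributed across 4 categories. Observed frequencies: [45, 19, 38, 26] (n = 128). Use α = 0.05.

Expected = 32 each. χ² = Σ(O-E)²/E = 12.812. df = 3, critical value = 7.815. Reject H₀.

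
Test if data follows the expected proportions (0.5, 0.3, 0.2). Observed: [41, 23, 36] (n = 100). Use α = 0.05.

Expected: [50.0, 30.0, 20.0]. χ² = 16.053. df = 2, critical = 5.991. Reject H₀.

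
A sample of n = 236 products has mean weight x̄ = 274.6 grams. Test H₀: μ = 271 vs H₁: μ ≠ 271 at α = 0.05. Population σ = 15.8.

z = (x̄ - μ₀)/(σ/√n) = (274.6 - 271)/(15.8/√236) = 3.5. Critical value: ±1.96. Since |3.5| > 1.96, Reject H₀.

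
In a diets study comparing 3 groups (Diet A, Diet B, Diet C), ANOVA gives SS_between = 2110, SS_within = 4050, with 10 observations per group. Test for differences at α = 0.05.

df_between = 2, df_within = 27. F = MS_between/MS_within = 1055.0/150.0 = 7.033. F_crit ≈ 3.354. Reject H₀. At least one mean differs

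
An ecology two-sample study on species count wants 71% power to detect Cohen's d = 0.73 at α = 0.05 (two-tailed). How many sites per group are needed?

z_{α/2} = 1.96, z_β = Φ⁻¹(0.71) = 0.553. For medium effect (d = 0.73): n per group = 2(z_{α/2} + z_β)²/d² = 2(1.96 + 0.553)²/0.73² = 23.7 → 24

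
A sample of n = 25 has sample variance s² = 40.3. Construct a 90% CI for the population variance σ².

df = 24. χ²_{0.05} = 36.415, χ²_{0.95} = 13.848. CI for σ² = ((n-1)s²/χ²_{α/2}, (n-1)s²/χ²_{1-α/2}) = (24·40.3/36.415, 24·40.3/13.848) = (26.56, 69.84)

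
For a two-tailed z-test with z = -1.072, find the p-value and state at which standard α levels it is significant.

p = 2·P(Z > |-1.072|) = 2·(1 - Φ(1.072)) ≈ 0.2837. Not significant at any standard level.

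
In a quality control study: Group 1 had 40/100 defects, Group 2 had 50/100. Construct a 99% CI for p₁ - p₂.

p̂₁ = 0.4, p̂₂ = 0.5. Difference = -0.1. CI = (-0.28, 0.08)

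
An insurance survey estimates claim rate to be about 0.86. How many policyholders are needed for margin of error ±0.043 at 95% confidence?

n = z²p(1-p)/E² = 1.96²×0.86×0.14/0.043² = 250.2 → n = 251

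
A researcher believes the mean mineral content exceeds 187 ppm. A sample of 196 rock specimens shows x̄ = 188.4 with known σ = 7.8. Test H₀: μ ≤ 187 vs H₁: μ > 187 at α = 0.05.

z = 2.513. Critical value: 1.645. Reject H₀.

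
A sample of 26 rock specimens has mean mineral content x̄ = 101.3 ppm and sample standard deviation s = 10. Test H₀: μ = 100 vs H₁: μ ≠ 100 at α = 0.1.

t = (x̄ - μ₀)/(s/√n) = (101.3 - 100)/(10/√26) = 0.663. df = 25, critical t = ±1.708. Fail to reject H₀.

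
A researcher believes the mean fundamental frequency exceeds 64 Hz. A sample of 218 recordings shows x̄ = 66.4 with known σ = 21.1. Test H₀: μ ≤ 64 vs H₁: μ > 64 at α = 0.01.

z = 1.679. Critical value: 2.33. Fail to reject H₀.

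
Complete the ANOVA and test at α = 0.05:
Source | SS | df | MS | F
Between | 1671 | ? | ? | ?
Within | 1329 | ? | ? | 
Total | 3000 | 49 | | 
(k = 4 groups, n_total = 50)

df_between = 3, df_within = 46. MS_between = 557.0, MS_within = 28.89. F = 19.279, F_crit ≈ 2.807. Reject H₀.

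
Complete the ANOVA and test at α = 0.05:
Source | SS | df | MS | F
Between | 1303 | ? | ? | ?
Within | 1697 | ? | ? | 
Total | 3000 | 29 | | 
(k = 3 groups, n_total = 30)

df_between = 2, df_within = 27. MS_between = 651.5, MS_within = 62.85. F = 10.366, F_crit ≈ 3.354. Reject H₀.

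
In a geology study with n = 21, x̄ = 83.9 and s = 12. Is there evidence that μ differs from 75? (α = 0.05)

t = (x̄ - μ₀)/(s/√n) = (83.9 - 75)/(12/√21) = 3.399. df = 20, critical t = ±2.086. Reject H₀.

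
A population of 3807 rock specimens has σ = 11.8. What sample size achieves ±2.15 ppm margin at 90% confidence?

Without FPC: n₀ = (1.645×11.8/2.15)² = 81.512. With FPC: n = n₀N/(n₀+N-1) = 79.8 → n = 80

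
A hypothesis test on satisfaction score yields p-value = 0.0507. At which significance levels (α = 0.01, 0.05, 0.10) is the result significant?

p = 0.0507. Significant at: α = 0.1.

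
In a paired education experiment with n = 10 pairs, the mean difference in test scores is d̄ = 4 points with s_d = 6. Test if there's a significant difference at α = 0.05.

t = d̄/(s_d/√n) = 4/(6/√10) = 2.108. df = 9, critical t = ±2.262. Fail to reject H₀.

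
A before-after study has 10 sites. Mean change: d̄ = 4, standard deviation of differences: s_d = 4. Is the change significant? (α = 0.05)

t = d̄/(s_d/√n) = 4/(4/√10) = 3.162. df = 9, critical t = ±2.262. Reject H₀.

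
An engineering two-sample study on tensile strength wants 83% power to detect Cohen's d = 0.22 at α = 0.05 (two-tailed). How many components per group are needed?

z_{α/2} = 1.96, z_β = Φ⁻¹(0.83) = 0.954. For small effect (d = 0.22): n per group = 2(z_{α/2} + z_β)²/d² = 2(1.96 + 0.954)²/0.22² = 350.9 → 351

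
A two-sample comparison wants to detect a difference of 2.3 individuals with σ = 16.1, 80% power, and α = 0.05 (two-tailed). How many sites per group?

n per group = 2(z_α/2 + z_β)²σ²/d² = 2×(1.96 + 0.84)²×16.1²/2.3² = 768.3 → n = 769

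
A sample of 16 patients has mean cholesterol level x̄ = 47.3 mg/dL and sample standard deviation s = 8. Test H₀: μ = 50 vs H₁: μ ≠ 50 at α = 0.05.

t = (x̄ - μ₀)/(s/√n) = (47.3 - 50)/(8/√16) = -1.35. df = 15, critical t = ±2.131. Fail to reject H₀.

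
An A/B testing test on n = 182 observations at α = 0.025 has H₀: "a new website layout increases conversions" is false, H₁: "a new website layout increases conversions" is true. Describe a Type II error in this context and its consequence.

Type II error: failing to reject H₀ when it is false — concluding that a new website layout increases conversions is not supported when in fact it is. Consequence: discarding a layout that would have improved conversions — lost revenue.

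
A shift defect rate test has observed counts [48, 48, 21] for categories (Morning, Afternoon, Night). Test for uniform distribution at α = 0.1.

Expected = 39 each. χ² = Σ(O-E)²/E = 12.462. df = 2, critical value = 4.605. Reject H₀.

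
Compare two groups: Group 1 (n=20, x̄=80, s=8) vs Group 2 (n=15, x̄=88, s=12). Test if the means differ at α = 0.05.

Pooled sp = 9.9. t = -2.367, df = 33. Critical t = ±2.035. Reject H₀.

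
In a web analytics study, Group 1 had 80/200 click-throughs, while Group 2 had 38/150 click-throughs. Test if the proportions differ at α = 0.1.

p̂₁ = 0.4, p̂₂ = 0.253, pooled p̂ = 0.337. z = 2.872. Critical: ±1.645. Reject H₀.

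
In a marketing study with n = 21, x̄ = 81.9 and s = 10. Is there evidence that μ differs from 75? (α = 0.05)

t = (x̄ - μ₀)/(s/√n) = (81.9 - 75)/(10/√21) = 3.162. df = 20, critical t = ±2.086. Reject H₀.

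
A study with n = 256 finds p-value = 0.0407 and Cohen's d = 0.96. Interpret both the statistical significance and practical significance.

Statistically significant (p = 0.0407 < 0.05). Cohen's d = 0.96 indicates a large effect size. Both statistical and practical significance should be considered.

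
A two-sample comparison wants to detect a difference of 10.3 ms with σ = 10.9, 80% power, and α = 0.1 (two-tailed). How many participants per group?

n per group = 2(z_α/2 + z_β)²σ²/d² = 2×(1.645 + 0.84)²×10.9²/10.3² = 13.8 → n = 14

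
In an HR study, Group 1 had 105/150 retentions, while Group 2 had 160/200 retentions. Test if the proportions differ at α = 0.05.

p̂₁ = 0.7, p̂₂ = 0.8, pooled p̂ = 0.757. z = -2.159. Critical: ±1.96. Reject H₀.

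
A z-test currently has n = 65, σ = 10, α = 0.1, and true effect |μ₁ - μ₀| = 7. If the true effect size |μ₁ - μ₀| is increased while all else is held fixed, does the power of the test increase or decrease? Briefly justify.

Power increases: a larger true effect increases the non-centrality λ = |μ₁ - μ₀|/(σ/√n).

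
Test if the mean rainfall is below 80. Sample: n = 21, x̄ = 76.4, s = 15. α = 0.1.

t = (76.4 - 80)/(15/√21) = -1.1, df = 20. Critical t = -1.325. Fail to reject H₀.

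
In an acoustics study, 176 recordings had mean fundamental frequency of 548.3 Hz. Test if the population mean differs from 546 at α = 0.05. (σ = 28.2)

z = (x̄ - μ₀)/(σ/√n) = (548.3 - 546)/(28.2/√176) = 1.082. Critical value: ±1.96. Since |1.082| ≤ 1.96, Fail to reject H₀.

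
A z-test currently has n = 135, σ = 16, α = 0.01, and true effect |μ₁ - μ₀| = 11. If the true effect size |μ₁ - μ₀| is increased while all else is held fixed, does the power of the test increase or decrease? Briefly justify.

Power increases: a larger true effect increases the non-centrality λ = |μ₁ - μ₀|/(σ/√n).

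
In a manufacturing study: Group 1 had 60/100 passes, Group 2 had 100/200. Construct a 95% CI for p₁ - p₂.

p̂₁ = 0.6, p̂₂ = 0.5. Difference = 0.1. CI = (-0.018, 0.218)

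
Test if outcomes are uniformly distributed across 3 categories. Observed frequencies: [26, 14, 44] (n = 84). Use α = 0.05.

Expected = 28 each. χ² = Σ(O-E)²/E = 16.286. df = 2, critical value = 5.991. Reject H₀.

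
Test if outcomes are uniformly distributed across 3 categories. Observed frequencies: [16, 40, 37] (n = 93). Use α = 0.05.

Expected = 31 each. χ² = Σ(O-E)²/E = 11.032. df = 2, critical value = 5.991. Reject H₀.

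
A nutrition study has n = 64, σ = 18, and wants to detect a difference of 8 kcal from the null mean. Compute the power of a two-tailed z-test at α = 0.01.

SE = σ/√n = 18/√64 = 2.25. Non-centrality λ = d/SE = 8/2.25 = 3.556. Power ≈ Φ(λ - z_{α/2}) = Φ(3.556 - 2.576) = Φ(0.98) = 0.836.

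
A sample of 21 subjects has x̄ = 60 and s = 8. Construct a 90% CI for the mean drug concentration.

CI = x̄ ± t*(s/√n) = 60 ± 1.725(8/√21) = (56.99, 63.01)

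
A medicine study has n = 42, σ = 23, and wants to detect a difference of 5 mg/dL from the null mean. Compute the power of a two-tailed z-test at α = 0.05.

SE = σ/√n = 23/√42 = 3.549. Non-centrality λ = d/SE = 5/3.549 = 1.409. Power ≈ Φ(λ - z_{α/2}) = Φ(1.409 - 1.96) = Φ(-0.551) = 0.291.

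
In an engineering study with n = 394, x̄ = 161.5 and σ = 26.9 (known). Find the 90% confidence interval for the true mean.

CI = x̄ ± z*(σ/√n) = 161.5 ± 1.645(26.9/√394) = 161.5 ± 2.23 = (159.27, 163.73)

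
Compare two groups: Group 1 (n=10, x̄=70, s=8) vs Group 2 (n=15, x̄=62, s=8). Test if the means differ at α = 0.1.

Pooled sp = 8.0. t = 2.449, df = 23. Critical t = ±1.714. Reject H₀.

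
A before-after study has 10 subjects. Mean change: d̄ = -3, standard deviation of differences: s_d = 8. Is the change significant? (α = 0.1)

t = d̄/(s_d/√n) = -3/(8/√10) = -1.186. df = 9, critical t = ±1.833. Fail to reject H₀.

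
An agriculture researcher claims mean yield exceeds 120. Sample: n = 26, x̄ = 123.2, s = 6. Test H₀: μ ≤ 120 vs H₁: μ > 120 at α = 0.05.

t = (123.2 - 120)/(6/√26) = 2.719, df = 25. Critical t = 1.708. Reject H₀.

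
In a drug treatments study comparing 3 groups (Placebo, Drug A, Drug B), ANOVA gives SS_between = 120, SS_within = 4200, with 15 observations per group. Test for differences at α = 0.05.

df_between = 2, df_within = 42. F = MS_between/MS_within = 60.0/100.0 = 0.6. F_crit ≈ 3.22. Fail to reject H₀.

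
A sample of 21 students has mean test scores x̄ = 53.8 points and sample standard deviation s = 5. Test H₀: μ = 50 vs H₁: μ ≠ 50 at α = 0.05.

t = (x̄ - μ₀)/(s/√n) = (53.8 - 50)/(5/√21) = 3.483. df = 20, critical t = ±2.086. Reject H₀.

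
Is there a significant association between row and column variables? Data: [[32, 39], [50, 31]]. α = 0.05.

χ² = 4.226. df = 1, critical = 3.841. Reject H₀. Variables are dependent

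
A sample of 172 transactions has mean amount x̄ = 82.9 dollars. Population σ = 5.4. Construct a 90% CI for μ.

CI = x̄ ± z*(σ/√n) = 82.9 ± 1.645(5.4/√172) = 82.9 ± 0.68 = (82.22, 83.58)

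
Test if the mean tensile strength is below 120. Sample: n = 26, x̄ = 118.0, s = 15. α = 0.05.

t = (118.0 - 120)/(15/√26) = -0.68, df = 25. Critical t = -1.708. Fail to reject H₀.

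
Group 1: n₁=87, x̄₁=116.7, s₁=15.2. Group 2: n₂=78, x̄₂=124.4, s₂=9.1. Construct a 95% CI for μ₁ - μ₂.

Difference = -7.7. SE = √(15.2²/87 + 9.1²/78) = 1.928. CI = (-11.48, -3.92)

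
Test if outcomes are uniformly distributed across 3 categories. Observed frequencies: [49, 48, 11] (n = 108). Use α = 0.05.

Expected = 36 each. χ² = Σ(O-E)²/E = 26.056. df = 2, critical value = 5.991. Reject H₀.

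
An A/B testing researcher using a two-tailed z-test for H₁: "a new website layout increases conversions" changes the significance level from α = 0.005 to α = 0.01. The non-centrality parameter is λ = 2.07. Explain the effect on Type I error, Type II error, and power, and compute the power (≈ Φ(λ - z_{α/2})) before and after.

Increasing α from 0.005 to 0.01:
• Type I error rate increases (α is the Type I rate by definition).
• Critical value moves from z_{α/2} = 2.807 to 2.576, so power = Φ(λ - z_{α/2}) goes from Φ(2.07 - 2.807) = 0.231 to Φ(2.07 - 2.576) = 0.306.
• Type II error rate β = 1 - power therefore decreases (0.769 → 0.694).
Appropriate when false negatives are costly — here, discarding a layout that would have improved conversions — lost revenue.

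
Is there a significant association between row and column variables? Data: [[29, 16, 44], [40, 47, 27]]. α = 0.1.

χ² = 18.276. df = 2, critical = 4.605. Reject H₀. Variables are dependent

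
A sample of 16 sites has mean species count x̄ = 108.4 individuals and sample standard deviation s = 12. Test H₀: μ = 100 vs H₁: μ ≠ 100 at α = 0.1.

t = (x̄ - μ₀)/(s/√n) = (108.4 - 100)/(12/√16) = 2.8. df = 15, critical t = ±1.753. Reject H₀.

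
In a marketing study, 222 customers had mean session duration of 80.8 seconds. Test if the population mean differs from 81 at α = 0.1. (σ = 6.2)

z = (x̄ - μ₀)/(σ/√n) = (80.8 - 81)/(6.2/√222) = -0.481. Critical value: ±1.645. Since |-0.481| ≤ 1.645, Fail to reject H₀.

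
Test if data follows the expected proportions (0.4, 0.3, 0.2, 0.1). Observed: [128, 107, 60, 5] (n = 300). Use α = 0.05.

Expected: [120.0, 90.0, 60.0, 30.0]. χ² = 24.578. df = 3, critical = 7.815. Reject H₀.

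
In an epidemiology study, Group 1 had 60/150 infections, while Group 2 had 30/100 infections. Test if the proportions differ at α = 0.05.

p̂₁ = 0.4, p̂₂ = 0.3, pooled p̂ = 0.36. z = 1.614. Critical: ±1.96. Fail to reject H₀.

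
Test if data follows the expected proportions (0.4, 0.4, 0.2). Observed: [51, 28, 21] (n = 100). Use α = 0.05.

Expected: [40.0, 40.0, 20.0]. χ² = 6.675. df = 2, critical = 5.991. Reject H₀.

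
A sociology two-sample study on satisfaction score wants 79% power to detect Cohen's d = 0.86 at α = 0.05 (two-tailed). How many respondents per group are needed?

z_{α/2} = 1.96, z_β = Φ⁻¹(0.79) = 0.806. For large effect (d = 0.86): n per group = 2(z_{α/2} + z_β)²/d² = 2(1.96 + 0.806)²/0.86² = 20.7 → 21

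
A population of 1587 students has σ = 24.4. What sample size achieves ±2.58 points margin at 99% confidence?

Without FPC: n₀ = (2.576×24.4/2.58)² = 593.515. With FPC: n = n₀N/(n₀+N-1) = 432.2 → n = 433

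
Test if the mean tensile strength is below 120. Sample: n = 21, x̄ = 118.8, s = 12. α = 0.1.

t = (118.8 - 120)/(12/√21) = -0.458, df = 20. Critical t = -1.325. Fail to reject H₀.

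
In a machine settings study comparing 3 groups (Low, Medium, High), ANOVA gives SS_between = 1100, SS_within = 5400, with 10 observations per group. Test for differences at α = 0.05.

df_between = 2, df_within = 27. F = MS_between/MS_within = 550.0/200.0 = 2.75. F_crit ≈ 3.354. Fail to reject H₀.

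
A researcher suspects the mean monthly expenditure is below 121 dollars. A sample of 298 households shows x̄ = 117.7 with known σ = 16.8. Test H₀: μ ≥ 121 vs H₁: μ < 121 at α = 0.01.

z = -3.391. Critical value: -2.33. Reject H₀.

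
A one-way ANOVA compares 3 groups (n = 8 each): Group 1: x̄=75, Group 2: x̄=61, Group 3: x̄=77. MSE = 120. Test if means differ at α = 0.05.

Grand mean = 71.0. SS_between = 1216.0, MS_between = 608.0. F = 5.067, F_crit ≈ 3.467. Reject H₀.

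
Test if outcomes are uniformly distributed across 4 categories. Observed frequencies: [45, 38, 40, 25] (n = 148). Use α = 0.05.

Expected = 37 each. χ² = Σ(O-E)²/E = 5.892. df = 3, critical value = 7.815. Fail to reject H₀.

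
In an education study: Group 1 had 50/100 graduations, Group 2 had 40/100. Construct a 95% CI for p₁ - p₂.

p̂₁ = 0.5, p̂₂ = 0.4. Difference = 0.1. CI = (-0.037, 0.237)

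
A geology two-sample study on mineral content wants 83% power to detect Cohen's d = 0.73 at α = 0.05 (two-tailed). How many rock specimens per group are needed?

z_{α/2} = 1.96, z_β = Φ⁻¹(0.83) = 0.954. For medium effect (d = 0.73): n per group = 2(z_{α/2} + z_β)²/d² = 2(1.96 + 0.954)²/0.73² = 31.9 → 32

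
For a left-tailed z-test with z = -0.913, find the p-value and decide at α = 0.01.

p = P(Z < -0.913) = Φ(-0.913) ≈ 0.1806. Since p ≥ 0.01, fail to reject H₀ (not significant) at α = 0.01.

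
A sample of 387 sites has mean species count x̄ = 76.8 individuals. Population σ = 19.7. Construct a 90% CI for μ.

CI = x̄ ± z*(σ/√n) = 76.8 ± 1.645(19.7/√387) = 76.8 ± 1.65 = (75.15, 78.45)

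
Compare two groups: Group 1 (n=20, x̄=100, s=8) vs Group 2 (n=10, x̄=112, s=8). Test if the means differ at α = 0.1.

Pooled sp = 8.0. t = -3.873, df = 28. Critical t = ±1.701. Reject H₀.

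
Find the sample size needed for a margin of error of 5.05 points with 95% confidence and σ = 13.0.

n = (z*σ/E)² = (1.96×13.0/5.05)² = 25.5 → n = 26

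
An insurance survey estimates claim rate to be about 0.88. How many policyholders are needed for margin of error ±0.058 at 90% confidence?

n = z²p(1-p)/E² = 1.645²×0.88×0.12/0.058² = 84.9 → n = 85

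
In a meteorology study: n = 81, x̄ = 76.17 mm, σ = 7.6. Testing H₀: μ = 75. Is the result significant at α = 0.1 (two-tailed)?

z = (76.17 - 75)/(7.6/√81) = 1.386. Since |z| ≤ 1.645, not significant at α = 0.1.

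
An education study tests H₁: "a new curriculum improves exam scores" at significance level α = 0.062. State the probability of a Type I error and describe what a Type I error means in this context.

P(Type I error) = α = 0.062. A Type I error is rejecting H₀ when H₀ is actually true (false positive) — here, concluding that a new curriculum improves exam scores when in fact this is not the case. Consequence: adopting a curriculum that gives no real benefit — disruption for nothing.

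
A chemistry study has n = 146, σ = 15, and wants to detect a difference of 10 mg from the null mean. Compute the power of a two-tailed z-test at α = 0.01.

SE = σ/√n = 15/√146 = 1.241. Non-centrality λ = d/SE = 10/1.241 = 8.055. Power ≈ Φ(λ - z_{α/2}) = Φ(8.055 - 2.576) = Φ(5.479) = 1.0.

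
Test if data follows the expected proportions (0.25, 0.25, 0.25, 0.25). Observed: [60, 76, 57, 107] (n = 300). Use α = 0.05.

Expected: [75.0, 75.0, 75.0, 75.0]. χ² = 20.987. df = 3, critical = 7.815. Reject H₀.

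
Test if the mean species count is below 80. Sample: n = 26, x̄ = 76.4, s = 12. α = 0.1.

t = (76.4 - 80)/(12/√26) = -1.53, df = 25. Critical t = -1.316. Reject H₀.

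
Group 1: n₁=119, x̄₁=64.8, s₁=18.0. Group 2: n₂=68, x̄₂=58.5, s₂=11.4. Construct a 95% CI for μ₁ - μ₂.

Difference = 6.3. SE = √(18.0²/119 + 11.4²/68) = 2.153. CI = (2.08, 10.52)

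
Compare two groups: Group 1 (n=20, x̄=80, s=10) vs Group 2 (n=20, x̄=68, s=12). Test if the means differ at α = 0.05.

Pooled sp = 11.05. t = 3.436, df = 38. Critical t = ±2.024. Reject H₀.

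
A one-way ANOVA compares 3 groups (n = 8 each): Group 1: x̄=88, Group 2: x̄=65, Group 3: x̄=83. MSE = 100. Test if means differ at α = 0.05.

Grand mean = 78.67. SS_between = 2341.33, MS_between = 1170.67. F = 11.707, F_crit ≈ 3.467. Reject H₀.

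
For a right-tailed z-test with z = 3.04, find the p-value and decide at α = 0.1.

p = P(Z > 3.04) = 1 - Φ(3.04) ≈ 0.0012. Since p < 0.1, reject H₀ (significant) at α = 0.1.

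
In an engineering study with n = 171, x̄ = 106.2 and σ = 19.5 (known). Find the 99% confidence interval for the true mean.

CI = x̄ ± z*(σ/√n) = 106.2 ± 2.576(19.5/√171) = 106.2 ± 3.84 = (102.36, 110.04)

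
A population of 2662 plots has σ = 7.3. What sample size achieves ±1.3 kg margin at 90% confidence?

Without FPC: n₀ = (1.645×7.3/1.3)² = 85.328. With FPC: n = n₀N/(n₀+N-1) = 82.7 → n = 83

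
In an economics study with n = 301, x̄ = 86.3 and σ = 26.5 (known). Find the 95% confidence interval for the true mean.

CI = x̄ ± z*(σ/√n) = 86.3 ± 1.96(26.5/√301) = 86.3 ± 2.99 = (83.31, 89.29)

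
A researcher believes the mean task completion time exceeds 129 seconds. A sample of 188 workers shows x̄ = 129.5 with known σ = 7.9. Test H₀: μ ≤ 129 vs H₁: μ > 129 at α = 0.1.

z = 0.868. Critical value: 1.28. Fail to reject H₀.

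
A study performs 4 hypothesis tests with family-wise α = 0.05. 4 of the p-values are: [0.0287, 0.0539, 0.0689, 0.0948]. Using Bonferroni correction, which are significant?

Bonferroni α = 0.05/4 = 0.0125. None of the given p-values are significant.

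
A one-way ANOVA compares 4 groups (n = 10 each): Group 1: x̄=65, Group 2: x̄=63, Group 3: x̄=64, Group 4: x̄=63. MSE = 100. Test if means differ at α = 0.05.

Grand mean = 63.75. SS_between = 27.5, MS_between = 9.17. F = 0.092, F_crit ≈ 2.866. Fail to reject H₀.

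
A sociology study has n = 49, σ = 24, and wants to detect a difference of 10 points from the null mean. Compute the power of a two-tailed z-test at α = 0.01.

SE = σ/√n = 24/√49 = 3.429. Non-centrality λ = d/SE = 10/3.429 = 2.917. Power ≈ Φ(λ - z_{α/2}) = Φ(2.917 - 2.576) = Φ(0.341) = 0.633.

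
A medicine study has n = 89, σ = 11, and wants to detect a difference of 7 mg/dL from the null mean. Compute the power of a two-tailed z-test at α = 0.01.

SE = σ/√n = 11/√89 = 1.166. Non-centrality λ = d/SE = 7/1.166 = 6.003. Power ≈ Φ(λ - z_{α/2}) = Φ(6.003 - 2.576) = Φ(3.427) = 1.0.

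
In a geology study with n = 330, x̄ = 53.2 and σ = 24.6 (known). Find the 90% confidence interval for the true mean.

CI = x̄ ± z*(σ/√n) = 53.2 ± 1.645(24.6/√330) = 53.2 ± 2.23 = (50.97, 55.43)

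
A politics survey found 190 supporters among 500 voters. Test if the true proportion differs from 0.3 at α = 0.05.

p̂ = 0.38, p₀ = 0.3. z = (p̂ - p₀)/√(p₀(1-p₀)/n) = 3.904. Critical: ±1.96. Reject H₀.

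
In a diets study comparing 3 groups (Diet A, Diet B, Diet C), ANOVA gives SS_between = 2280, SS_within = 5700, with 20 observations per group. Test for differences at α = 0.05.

df_between = 2, df_within = 57. F = MS_between/MS_within = 1140.0/100.0 = 11.4. F_crit ≈ 3.159. Reject H₀. At least one mean differs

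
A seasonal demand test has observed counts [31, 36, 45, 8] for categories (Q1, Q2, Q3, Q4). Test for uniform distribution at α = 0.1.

Expected = 30 each. χ² = Σ(O-E)²/E = 24.867. df = 3, critical value = 6.251. Reject H₀.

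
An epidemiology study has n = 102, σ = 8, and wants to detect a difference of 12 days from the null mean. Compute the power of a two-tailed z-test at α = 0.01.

SE = σ/√n = 8/√102 = 0.792. Non-centrality λ = d/SE = 12/0.792 = 15.149. Power ≈ Φ(λ - z_{α/2}) = Φ(15.149 - 2.576) = Φ(12.573) = 1.0.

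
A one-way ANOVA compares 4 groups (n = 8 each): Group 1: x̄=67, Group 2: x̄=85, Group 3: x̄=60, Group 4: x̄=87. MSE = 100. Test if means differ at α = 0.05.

Grand mean = 74.75. SS_between = 4262.0, MS_between = 1420.67. F = 14.207, F_crit ≈ 2.947. Reject H₀.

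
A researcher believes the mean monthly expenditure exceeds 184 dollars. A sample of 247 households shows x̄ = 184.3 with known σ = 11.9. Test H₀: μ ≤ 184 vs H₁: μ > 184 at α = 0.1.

z = 0.396. Critical value: 1.28. Fail to reject H₀.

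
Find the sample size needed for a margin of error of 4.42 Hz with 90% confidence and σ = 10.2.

n = (z*σ/E)² = (1.645×10.2/4.42)² = 14.4 → n = 15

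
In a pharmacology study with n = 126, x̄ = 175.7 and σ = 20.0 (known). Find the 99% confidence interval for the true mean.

CI = x̄ ± z*(σ/√n) = 175.7 ± 2.576(20.0/√126) = 175.7 ± 4.59 = (171.11, 180.29)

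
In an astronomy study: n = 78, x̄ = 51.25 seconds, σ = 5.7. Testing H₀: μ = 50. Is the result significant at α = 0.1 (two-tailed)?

z = (51.25 - 50)/(5.7/√78) = 1.937. Since |z| > 1.645, significant at α = 0.1.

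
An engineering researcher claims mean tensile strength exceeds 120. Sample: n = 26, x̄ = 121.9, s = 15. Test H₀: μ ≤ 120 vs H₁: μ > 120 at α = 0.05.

t = (121.9 - 120)/(15/√26) = 0.646, df = 25. Critical t = 1.708. Fail to reject H₀.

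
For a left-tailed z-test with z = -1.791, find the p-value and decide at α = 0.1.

p = P(Z < -1.791) = Φ(-1.791) ≈ 0.0366. Since p < 0.1, reject H₀ (significant) at α = 0.1.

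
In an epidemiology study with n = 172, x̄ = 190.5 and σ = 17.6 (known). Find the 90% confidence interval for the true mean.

CI = x̄ ± z*(σ/√n) = 190.5 ± 1.645(17.6/√172) = 190.5 ± 2.21 = (188.29, 192.71)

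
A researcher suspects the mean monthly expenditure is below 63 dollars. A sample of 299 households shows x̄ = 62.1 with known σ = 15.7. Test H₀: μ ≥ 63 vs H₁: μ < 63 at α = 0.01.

z = -0.991. Critical value: -2.33. Fail to reject H₀.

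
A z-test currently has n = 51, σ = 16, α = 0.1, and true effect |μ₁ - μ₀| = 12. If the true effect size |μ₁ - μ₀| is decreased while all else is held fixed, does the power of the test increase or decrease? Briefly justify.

Power decreases: a smaller true effect decreases the non-centrality λ = |μ₁ - μ₀|/(σ/√n).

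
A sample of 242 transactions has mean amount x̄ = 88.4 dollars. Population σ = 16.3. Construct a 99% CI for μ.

CI = x̄ ± z*(σ/√n) = 88.4 ± 2.576(16.3/√242) = 88.4 ± 2.7 = (85.7, 91.1)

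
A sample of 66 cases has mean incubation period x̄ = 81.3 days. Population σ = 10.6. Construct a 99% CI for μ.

CI = x̄ ± z*(σ/√n) = 81.3 ± 2.576(10.6/√66) = 81.3 ± 3.36 = (77.94, 84.66)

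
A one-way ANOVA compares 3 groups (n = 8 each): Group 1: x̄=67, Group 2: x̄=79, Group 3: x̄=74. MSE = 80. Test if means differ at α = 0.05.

Grand mean = 73.33. SS_between = 581.33, MS_between = 290.67. F = 3.633, F_crit ≈ 3.467. Reject H₀.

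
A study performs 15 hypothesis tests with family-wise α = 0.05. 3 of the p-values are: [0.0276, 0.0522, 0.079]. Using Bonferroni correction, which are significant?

Bonferroni α = 0.05/15 = 0.00333. None of the given p-values are significant.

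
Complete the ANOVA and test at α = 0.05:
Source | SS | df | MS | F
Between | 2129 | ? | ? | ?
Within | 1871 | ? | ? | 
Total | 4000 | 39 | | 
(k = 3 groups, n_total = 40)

df_between = 2, df_within = 37. MS_between = 1064.5, MS_within = 50.57. F = 21.051, F_crit ≈ 3.252. Reject H₀.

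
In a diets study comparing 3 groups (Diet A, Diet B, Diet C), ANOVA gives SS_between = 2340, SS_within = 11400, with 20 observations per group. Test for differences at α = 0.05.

df_between = 2, df_within = 57. F = MS_between/MS_within = 1170.0/200.0 = 5.85. F_crit ≈ 3.159. Reject H₀. At least one mean differs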